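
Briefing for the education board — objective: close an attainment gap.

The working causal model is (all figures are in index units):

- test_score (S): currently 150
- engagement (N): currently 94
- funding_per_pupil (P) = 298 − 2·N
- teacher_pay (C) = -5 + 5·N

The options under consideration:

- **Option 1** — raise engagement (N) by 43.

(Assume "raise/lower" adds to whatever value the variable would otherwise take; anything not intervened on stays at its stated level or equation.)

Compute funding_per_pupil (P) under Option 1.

24

Option 1 (N + 43):
  N = 94 + 43 = 137
  P = 298 − 2·137 = 24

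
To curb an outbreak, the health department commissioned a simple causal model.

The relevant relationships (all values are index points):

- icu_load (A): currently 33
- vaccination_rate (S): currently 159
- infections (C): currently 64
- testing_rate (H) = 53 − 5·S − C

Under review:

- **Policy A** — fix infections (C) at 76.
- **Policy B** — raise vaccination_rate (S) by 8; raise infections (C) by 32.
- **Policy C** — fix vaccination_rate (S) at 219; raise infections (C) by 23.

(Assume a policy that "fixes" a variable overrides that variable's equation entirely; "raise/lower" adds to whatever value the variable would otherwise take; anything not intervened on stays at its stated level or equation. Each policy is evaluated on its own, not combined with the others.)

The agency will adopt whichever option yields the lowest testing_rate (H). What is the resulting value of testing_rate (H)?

-1129

Policy A (C := 76):
  S = 159
  C = 76
  H = 53 − 5·159 − 76 = -818
Policy B (S + 8, C + 32):
  S = 159 + 8 = 167
  C = 64 + 32 = 96
  H = 53 − 5·167 − 96 = -878
Policy C (S := 219, C + 23):
  S = 219
  C = 64 + 23 = 87
  H = 53 − 5·219 − 87 = -1129
Comparing — Policy A: H=-818, Policy B: H=-878, Policy C: H=-1129. Lowest is -1129 (Policy C).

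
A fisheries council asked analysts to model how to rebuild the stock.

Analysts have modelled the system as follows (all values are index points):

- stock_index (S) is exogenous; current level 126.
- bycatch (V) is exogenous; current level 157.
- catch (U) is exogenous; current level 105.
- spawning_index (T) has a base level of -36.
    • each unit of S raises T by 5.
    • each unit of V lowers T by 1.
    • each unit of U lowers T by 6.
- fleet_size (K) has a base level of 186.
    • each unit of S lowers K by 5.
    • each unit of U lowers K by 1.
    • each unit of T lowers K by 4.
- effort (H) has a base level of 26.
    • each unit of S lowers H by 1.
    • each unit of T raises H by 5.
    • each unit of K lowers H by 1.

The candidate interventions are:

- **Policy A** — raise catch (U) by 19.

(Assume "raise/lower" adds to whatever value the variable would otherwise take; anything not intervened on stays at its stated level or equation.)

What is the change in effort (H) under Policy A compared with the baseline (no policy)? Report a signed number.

-1007

Baseline:
  S = 126
  V = 157
  U = 105
  T = -36 + 5·126 − 157 − 6·105 = -193
  K = 186 − 5·126 − 105 − 4·(-193) = 223
  H = 26 − 126 + 5·(-193) − 223 = -1288
Policy A (U + 19):
  S = 126
  V = 157
  U = 105 + 19 = 124
  T = -36 + 5·126 − 157 − 6·124 = -307
  K = 186 − 5·126 − 124 − 4·(-307) = 660
  H = 26 − 126 + 5·(-307) − 660 = -2295
Change in H: -2295 − (-1288) = -1007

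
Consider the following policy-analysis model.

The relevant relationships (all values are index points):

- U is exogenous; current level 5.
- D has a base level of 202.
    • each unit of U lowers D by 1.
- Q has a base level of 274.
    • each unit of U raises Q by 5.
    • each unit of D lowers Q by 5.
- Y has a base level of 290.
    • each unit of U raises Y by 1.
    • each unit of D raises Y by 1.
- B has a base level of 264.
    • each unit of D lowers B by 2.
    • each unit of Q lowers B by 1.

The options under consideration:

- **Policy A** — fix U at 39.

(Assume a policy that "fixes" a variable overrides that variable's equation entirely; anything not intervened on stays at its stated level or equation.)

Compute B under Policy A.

284

Policy A (U := 39):
  U = 39
  D = 202 − 39 = 163
  Q = 274 + 5·39 − 5·163 = -346
  B = 264 − 2·163 − (-346) = 284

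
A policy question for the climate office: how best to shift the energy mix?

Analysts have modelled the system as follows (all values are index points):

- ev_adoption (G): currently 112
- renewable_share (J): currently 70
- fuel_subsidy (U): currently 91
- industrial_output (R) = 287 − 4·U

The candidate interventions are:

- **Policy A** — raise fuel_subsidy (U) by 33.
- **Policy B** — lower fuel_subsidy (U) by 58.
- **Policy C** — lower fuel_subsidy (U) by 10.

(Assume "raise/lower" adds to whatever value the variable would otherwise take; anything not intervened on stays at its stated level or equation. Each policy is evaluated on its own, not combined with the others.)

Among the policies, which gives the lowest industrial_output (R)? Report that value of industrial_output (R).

-209

Policy A (U + 33):
  U = 91 + 33 = 124
  R = 287 − 4·124 = -209
Policy B (U − 58):
  U = 91 − 58 = 33
  R = 287 − 4·33 = 155
Policy C (U − 10):
  U = 91 − 10 = 81
  R = 287 − 4·81 = -37
Comparing — Policy A: R=-209, Policy B: R=155, Policy C: R=-37. Lowest is -209 (Policy A).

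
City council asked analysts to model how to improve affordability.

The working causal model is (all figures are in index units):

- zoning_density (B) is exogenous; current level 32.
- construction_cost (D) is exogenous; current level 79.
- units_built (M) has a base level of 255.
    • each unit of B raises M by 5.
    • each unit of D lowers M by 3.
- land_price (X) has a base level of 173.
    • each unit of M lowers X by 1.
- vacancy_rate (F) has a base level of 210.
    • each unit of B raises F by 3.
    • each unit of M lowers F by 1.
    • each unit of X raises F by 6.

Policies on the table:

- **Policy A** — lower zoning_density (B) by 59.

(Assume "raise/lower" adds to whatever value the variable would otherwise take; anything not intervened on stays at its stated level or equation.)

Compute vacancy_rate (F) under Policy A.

1986

Policy A (B − 59):
  B = 32 − 59 = -27
  D = 79
  M = 255 + 5·(-27) − 3·79 = -117
  X = 173 − (-117) = 290
  F = 210 + 3·(-27) − (-117) + 6·290 = 1986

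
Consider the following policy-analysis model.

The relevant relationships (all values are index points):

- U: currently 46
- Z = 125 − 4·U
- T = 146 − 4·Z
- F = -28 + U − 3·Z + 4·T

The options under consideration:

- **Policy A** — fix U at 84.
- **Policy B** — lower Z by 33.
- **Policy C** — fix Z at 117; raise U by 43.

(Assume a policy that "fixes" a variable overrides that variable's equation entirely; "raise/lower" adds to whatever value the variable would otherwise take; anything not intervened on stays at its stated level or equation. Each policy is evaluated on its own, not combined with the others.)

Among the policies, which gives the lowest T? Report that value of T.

Policy A (U := 84):
  U = 84
  Z = 125 − 4·84 = -211
  T = 146 − 4·(-211) = 990
Policy B (Z − 33):
  U = 46
  Z = 125 − 4·46 (−33 from intervention) = -92
  T = 146 − 4·(-92) = 514
Policy C (Z := 117, U + 43):
  U = 46 + 43 = 89
  Z = 117
  T = 146 − 4·117 = -322
Comparing — Policy A: T=990, Policy B: T=514, Policy C: T=-322. Lowest is -322 (Policy C).

-322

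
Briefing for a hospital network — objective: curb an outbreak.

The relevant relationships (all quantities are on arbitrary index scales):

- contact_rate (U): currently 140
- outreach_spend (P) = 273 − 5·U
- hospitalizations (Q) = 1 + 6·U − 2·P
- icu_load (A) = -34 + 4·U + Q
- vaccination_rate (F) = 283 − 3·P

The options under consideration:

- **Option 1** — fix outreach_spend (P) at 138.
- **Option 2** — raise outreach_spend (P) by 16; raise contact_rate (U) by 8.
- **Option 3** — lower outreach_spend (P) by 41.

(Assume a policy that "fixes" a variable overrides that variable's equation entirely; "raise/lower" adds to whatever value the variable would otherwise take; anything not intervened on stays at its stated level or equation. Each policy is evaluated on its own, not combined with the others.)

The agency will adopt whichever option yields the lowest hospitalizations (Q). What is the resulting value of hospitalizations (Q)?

565

Option 1 (P := 138):
  U = 140
  P = 138
  Q = 1 + 6·140 − 2·138 = 565
Option 2 (P + 16, U + 8):
  U = 140 + 8 = 148
  P = 273 − 5·148 (+16 from intervention) = -451
  Q = 1 + 6·148 − 2·(-451) = 1791
Option 3 (P − 41):
  U = 140
  P = 273 − 5·140 (−41 from intervention) = -468
  Q = 1 + 6·140 − 2·(-468) = 1777
Comparing — Option 1: Q=565, Option 2: Q=1791, Option 3: Q=1777. Lowest is 565 (Option 1).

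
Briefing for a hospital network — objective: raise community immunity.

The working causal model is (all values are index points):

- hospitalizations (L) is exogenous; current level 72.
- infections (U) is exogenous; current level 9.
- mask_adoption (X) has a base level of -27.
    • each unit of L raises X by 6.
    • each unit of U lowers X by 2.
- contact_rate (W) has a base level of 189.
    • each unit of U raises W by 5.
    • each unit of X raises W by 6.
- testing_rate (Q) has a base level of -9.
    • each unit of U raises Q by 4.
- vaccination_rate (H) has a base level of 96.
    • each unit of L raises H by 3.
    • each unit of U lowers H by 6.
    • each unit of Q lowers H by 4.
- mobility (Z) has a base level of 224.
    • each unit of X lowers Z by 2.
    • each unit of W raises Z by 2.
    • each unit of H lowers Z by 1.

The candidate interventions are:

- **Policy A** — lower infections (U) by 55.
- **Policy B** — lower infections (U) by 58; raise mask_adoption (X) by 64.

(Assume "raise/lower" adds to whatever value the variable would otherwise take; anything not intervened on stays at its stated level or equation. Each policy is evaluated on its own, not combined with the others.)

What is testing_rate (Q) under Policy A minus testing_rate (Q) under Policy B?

12

Policy A (U − 55):
  U = 9 − 55 = -46
  Q = -9 + 4·(-46) = -193
Policy B (U − 58, X + 64):
  U = 9 − 58 = -49
  Q = -9 + 4·(-49) = -205
Q: -193 − (-205) = 12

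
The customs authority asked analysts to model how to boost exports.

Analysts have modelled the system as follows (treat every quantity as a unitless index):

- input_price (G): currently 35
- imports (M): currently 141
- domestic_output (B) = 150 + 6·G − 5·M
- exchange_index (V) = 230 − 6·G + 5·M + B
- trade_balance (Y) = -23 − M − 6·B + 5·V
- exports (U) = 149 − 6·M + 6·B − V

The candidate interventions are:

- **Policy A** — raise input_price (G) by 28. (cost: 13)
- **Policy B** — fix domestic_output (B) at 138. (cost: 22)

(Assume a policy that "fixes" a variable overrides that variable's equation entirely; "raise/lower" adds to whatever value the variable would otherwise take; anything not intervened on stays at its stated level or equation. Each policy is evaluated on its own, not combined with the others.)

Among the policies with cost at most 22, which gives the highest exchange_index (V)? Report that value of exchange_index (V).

Policy A (G + 28):
  G = 35 + 28 = 63
  M = 141
  B = 150 + 6·63 − 5·141 = -177
  V = 230 − 6·63 + 5·141 + (-177) = 380
Policy B (B := 138):
  G = 35
  M = 141
  B = 138
  V = 230 − 6·35 + 5·141 + 138 = 863
Comparing — Policy A: V=380, Policy B: V=863. Highest is 863 (Policy B).

863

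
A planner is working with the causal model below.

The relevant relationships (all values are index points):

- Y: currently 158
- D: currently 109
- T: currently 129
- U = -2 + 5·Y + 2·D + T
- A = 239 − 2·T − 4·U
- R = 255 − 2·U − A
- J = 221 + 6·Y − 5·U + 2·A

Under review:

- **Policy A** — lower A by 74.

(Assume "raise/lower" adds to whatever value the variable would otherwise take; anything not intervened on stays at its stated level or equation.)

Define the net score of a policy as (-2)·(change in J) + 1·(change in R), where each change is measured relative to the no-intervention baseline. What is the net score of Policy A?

370

Baseline:
  Y = 158
  D = 109
  T = 129
  U = -2 + 5·158 + 2·109 + 129 = 1135
  A = 239 − 2·129 − 4·1135 = -4559
  R = 255 − 2·1135 − (-4559) = 2544
  J = 221 + 6·158 − 5·1135 + 2·(-4559) = -13624
Policy A (A − 74):
  Y = 158
  D = 109
  T = 129
  U = -2 + 5·158 + 2·109 + 129 = 1135
  A = 239 − 2·129 − 4·1135 (−74 from intervention) = -4633
  R = 255 − 2·1135 − (-4633) = 2618
  J = 221 + 6·158 − 5·1135 + 2·(-4633) = -13772
ΔJ = -13772 − (-13624) = -148; ΔR = 2618 − 2544 = 74
Score = (-2)·(-148) + 1·74 = 370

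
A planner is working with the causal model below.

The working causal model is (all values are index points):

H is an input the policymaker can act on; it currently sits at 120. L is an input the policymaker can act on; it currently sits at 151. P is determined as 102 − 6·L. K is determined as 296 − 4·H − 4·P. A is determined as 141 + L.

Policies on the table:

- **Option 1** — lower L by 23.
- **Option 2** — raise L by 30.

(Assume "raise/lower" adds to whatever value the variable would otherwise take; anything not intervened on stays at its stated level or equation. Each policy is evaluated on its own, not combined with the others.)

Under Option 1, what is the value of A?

269

Option 1 (L − 23):
  L = 151 − 23 = 128
  A = 141 + 128 = 269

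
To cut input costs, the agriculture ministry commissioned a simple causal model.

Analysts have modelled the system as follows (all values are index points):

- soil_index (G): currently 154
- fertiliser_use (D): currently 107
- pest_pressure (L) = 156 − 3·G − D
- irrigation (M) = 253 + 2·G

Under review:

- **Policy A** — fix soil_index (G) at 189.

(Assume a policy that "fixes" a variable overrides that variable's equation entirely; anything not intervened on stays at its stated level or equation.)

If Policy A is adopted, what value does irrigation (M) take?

Policy A (G := 189):
  G = 189
  M = 253 + 2·189 = 631

631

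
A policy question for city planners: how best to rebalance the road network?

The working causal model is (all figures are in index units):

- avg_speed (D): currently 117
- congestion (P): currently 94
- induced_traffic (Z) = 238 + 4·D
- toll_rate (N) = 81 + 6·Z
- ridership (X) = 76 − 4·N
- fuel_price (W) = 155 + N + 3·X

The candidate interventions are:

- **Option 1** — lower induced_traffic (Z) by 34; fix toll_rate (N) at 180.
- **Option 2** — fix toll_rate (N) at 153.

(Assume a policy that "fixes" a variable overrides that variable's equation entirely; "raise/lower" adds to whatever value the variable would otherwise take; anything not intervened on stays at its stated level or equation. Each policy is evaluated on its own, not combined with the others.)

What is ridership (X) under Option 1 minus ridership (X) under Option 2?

-108

Option 1 (Z − 34, N := 180):
  D = 117
  Z = 238 + 4·117 (−34 from intervention) = 672
  N = 180
  X = 76 − 4·180 = -644
Option 2 (N := 153):
  D = 117
  Z = 238 + 4·117 = 706
  N = 153
  X = 76 − 4·153 = -536
X: -644 − (-536) = -108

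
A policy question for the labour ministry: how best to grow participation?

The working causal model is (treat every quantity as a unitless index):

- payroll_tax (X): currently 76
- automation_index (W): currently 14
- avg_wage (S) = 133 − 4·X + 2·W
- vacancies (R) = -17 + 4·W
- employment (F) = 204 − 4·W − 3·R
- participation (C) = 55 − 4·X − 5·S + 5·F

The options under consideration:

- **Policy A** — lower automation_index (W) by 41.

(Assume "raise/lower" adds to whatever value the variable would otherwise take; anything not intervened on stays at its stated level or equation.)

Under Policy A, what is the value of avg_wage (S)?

-225

Policy A (W − 41):
  X = 76
  W = 14 − 41 = -27
  S = 133 − 4·76 + 2·(-27) = -225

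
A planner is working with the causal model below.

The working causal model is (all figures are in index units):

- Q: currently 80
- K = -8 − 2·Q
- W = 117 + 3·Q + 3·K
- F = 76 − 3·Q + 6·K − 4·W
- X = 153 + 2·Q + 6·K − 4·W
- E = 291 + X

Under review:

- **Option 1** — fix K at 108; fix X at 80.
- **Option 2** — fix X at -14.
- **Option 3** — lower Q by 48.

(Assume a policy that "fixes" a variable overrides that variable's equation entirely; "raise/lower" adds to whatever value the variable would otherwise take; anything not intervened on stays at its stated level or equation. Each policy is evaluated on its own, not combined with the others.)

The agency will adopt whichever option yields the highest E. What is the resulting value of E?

371

Option 1 (K := 108, X := 80):
  Q = 80
  K = 108
  W = 117 + 3·80 + 3·108 = 681
  X = 80
  E = 291 + 80 = 371
Option 2 (X := -14):
  Q = 80
  K = -8 − 2·80 = -168
  W = 117 + 3·80 + 3·(-168) = -147
  X = -14
  E = 291 + (-14) = 277
Option 3 (Q − 48):
  Q = 80 − 48 = 32
  K = -8 − 2·32 = -72
  W = 117 + 3·32 + 3·(-72) = -3
  X = 153 + 2·32 + 6·(-72) − 4·(-3) = -203
  E = 291 + (-203) = 88
Comparing — Option 1: E=371, Option 2: E=277, Option 3: E=88. Highest is 371 (Option 1).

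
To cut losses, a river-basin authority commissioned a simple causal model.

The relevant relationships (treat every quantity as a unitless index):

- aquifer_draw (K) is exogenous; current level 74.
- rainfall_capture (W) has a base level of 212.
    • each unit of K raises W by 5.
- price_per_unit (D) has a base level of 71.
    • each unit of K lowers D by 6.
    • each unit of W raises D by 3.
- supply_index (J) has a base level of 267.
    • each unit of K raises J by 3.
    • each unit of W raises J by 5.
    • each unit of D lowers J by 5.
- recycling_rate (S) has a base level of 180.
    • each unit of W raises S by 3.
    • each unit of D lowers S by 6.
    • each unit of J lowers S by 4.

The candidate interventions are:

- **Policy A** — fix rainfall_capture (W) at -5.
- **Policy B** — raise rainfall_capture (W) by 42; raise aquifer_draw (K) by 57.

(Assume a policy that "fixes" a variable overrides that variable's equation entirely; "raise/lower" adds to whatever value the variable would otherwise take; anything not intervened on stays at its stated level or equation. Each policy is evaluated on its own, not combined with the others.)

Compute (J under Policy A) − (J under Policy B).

Policy A (W := -5):
  K = 74
  W = -5
  D = 71 − 6·74 + 3·(-5) = -388
  J = 267 + 3·74 + 5·(-5) − 5·(-388) = 2404
Policy B (W + 42, K + 57):
  K = 74 + 57 = 131
  W = 212 + 5·131 (+42 from intervention) = 909
  D = 71 − 6·131 + 3·909 = 2012
  J = 267 + 3·131 + 5·909 − 5·2012 = -4855
J: 2404 − (-4855) = 7259

7259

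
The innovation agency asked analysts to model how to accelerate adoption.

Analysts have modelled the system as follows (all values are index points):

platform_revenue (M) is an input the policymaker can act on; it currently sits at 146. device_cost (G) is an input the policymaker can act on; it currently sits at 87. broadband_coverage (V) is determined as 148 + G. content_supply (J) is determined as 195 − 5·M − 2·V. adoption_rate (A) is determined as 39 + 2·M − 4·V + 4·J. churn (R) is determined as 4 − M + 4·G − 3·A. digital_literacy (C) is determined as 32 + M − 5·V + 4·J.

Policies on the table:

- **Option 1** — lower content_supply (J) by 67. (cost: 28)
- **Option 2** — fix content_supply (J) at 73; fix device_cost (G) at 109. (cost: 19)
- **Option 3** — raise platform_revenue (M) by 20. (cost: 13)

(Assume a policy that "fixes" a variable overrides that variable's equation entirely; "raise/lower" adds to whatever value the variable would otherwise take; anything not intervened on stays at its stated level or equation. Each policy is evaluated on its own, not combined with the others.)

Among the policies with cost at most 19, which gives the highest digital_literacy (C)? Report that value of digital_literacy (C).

-815

Option 2 (J := 73, G := 109):
  M = 146
  G = 109
  V = 148 + 109 = 257
  J = 73
  C = 32 + 146 − 5·257 + 4·73 = -815
Option 3 (M + 20):
  M = 146 + 20 = 166
  G = 87
  V = 148 + 87 = 235
  J = 195 − 5·166 − 2·235 = -1105
  C = 32 + 166 − 5·235 + 4·(-1105) = -5397
Comparing — Option 2: C=-815, Option 3: C=-5397. Highest is -815 (Option 2).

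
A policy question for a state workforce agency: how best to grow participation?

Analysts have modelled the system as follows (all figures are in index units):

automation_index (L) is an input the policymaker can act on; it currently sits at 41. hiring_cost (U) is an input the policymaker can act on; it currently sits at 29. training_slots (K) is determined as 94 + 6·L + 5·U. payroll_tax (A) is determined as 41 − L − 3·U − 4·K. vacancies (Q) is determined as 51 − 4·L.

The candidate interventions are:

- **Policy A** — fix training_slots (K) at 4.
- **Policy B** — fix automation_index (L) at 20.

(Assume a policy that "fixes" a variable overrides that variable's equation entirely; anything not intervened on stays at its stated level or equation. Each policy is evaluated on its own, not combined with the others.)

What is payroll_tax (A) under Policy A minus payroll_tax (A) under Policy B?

Policy A (K := 4):
  L = 41
  U = 29
  K = 4
  A = 41 − 41 − 3·29 − 4·4 = -103
Policy B (L := 20):
  L = 20
  U = 29
  K = 94 + 6·20 + 5·29 = 359
  A = 41 − 20 − 3·29 − 4·359 = -1502
A: -103 − (-1502) = 1399

1399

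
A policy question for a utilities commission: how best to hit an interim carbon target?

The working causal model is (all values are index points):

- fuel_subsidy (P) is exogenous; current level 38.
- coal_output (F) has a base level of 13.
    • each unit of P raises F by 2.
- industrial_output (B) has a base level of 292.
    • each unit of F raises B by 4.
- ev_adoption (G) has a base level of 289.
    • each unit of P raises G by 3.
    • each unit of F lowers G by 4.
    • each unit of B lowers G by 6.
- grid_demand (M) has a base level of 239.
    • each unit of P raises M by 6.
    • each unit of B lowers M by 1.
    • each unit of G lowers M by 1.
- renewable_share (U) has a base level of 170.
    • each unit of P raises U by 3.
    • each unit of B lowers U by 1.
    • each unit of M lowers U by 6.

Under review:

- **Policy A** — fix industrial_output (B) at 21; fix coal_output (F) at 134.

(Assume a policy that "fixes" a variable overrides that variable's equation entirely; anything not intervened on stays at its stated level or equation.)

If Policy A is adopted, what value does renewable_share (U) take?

-3967

Policy A (B := 21, F := 134):
  P = 38
  F = 134
  B = 21
  G = 289 + 3·38 − 4·134 − 6·21 = -259
  M = 239 + 6·38 − 21 − (-259) = 705
  U = 170 + 3·38 − 21 − 6·705 = -3967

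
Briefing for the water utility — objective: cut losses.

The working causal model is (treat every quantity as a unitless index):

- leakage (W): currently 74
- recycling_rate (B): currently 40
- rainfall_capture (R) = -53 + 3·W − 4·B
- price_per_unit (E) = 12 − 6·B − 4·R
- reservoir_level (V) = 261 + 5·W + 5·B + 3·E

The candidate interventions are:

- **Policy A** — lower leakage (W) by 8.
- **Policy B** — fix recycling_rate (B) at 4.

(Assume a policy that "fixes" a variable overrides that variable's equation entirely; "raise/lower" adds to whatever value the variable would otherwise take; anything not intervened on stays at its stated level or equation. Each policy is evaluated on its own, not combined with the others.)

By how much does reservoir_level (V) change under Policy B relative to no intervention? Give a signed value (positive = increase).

Baseline:
  W = 74
  B = 40
  R = -53 + 3·74 − 4·40 = 9
  E = 12 − 6·40 − 4·9 = -264
  V = 261 + 5·74 + 5·40 + 3·(-264) = 39
Policy B (B := 4):
  W = 74
  B = 4
  R = -53 + 3·74 − 4·4 = 153
  E = 12 − 6·4 − 4·153 = -624
  V = 261 + 5·74 + 5·4 + 3·(-624) = -1221
Change in V: -1221 − 39 = -1260

-1260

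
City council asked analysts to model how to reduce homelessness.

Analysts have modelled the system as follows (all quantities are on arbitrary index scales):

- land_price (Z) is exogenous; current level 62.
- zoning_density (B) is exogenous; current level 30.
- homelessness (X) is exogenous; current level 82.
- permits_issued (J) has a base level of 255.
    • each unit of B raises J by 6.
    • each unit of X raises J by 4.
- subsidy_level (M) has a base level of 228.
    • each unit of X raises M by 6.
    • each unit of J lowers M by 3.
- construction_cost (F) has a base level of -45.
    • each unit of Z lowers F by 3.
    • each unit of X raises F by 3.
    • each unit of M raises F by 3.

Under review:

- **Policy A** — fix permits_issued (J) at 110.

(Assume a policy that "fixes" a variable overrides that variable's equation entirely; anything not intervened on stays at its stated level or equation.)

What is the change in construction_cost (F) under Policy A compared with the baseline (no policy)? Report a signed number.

5877

Baseline:
  Z = 62
  B = 30
  X = 82
  J = 255 + 6·30 + 4·82 = 763
  M = 228 + 6·82 − 3·763 = -1569
  F = -45 − 3·62 + 3·82 + 3·(-1569) = -4692
Policy A (J := 110):
  Z = 62
  B = 30
  X = 82
  J = 110
  M = 228 + 6·82 − 3·110 = 390
  F = -45 − 3·62 + 3·82 + 3·390 = 1185
Change in F: 1185 − (-4692) = 5877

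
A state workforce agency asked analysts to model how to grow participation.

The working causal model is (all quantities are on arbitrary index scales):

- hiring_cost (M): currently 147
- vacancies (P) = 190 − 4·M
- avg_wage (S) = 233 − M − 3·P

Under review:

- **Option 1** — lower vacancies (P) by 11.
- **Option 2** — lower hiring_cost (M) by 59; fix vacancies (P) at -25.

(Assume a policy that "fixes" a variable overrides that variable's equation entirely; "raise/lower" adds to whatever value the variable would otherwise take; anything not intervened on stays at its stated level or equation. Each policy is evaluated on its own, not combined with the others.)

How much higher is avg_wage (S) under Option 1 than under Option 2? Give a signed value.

Option 1 (P − 11):
  M = 147
  P = 190 − 4·147 (−11 from intervention) = -409
  S = 233 − 147 − 3·(-409) = 1313
Option 2 (M − 59, P := -25):
  M = 147 − 59 = 88
  P = -25
  S = 233 − 88 − 3·(-25) = 220
S: 1313 − 220 = 1093

1093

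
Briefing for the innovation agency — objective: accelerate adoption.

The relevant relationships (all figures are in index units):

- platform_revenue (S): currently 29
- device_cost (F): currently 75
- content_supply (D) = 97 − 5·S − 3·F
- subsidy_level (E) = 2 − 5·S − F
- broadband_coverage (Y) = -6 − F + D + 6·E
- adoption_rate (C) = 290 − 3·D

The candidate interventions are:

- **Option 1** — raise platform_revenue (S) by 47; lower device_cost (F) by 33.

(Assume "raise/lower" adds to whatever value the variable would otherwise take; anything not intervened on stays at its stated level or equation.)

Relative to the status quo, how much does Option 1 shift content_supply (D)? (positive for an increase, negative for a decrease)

Baseline:
  S = 29
  F = 75
  D = 97 − 5·29 − 3·75 = -273
Option 1 (S + 47, F − 33):
  S = 29 + 47 = 76
  F = 75 − 33 = 42
  D = 97 − 5·76 − 3·42 = -409
Change in D: -409 − (-273) = -136

-136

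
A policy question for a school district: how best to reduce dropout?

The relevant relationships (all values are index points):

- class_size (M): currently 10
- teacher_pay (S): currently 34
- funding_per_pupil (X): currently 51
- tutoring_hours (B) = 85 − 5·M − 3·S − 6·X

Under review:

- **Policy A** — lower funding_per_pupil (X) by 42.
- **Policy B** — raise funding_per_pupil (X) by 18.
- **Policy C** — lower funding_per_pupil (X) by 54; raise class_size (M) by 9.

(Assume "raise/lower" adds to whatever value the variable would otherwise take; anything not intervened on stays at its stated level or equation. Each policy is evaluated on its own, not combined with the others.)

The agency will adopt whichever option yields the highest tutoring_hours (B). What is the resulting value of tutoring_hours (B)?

Policy A (X − 42):
  M = 10
  S = 34
  X = 51 − 42 = 9
  B = 85 − 5·10 − 3·34 − 6·9 = -121
Policy B (X + 18):
  M = 10
  S = 34
  X = 51 + 18 = 69
  B = 85 − 5·10 − 3·34 − 6·69 = -481
Policy C (X − 54, M + 9):
  M = 10 + 9 = 19
  S = 34
  X = 51 − 54 = -3
  B = 85 − 5·19 − 3·34 − 6·(-3) = -94
Comparing — Policy A: B=-121, Policy B: B=-481, Policy C: B=-94. Highest is -94 (Policy C).

-94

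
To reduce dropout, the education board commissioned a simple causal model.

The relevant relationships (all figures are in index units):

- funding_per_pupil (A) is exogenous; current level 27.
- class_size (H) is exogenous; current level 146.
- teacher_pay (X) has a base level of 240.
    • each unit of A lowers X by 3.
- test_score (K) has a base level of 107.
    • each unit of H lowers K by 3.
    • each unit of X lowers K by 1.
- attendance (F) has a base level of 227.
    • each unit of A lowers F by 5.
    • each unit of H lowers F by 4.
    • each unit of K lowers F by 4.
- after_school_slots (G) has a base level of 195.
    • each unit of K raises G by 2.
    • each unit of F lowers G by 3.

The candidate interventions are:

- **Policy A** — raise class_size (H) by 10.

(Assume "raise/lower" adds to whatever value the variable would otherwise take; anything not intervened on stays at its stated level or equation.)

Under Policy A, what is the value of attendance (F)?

1548

Policy A (H + 10):
  A = 27
  H = 146 + 10 = 156
  X = 240 − 3·27 = 159
  K = 107 − 3·156 − 159 = -520
  F = 227 − 5·27 − 4·156 − 4·(-520) = 1548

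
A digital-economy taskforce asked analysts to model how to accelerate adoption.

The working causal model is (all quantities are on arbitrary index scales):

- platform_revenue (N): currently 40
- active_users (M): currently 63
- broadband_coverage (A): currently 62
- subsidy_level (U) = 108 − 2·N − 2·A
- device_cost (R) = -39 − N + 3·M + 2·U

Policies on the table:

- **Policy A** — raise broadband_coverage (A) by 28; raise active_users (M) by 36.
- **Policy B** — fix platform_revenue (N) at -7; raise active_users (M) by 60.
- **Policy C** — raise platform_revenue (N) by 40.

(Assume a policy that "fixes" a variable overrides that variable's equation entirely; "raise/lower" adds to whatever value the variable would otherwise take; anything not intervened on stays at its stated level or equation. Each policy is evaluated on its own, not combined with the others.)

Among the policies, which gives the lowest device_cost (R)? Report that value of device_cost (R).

Policy A (A + 28, M + 36):
  N = 40
  M = 63 + 36 = 99
  A = 62 + 28 = 90
  U = 108 − 2·40 − 2·90 = -152
  R = -39 − 40 + 3·99 + 2·(-152) = -86
Policy B (N := -7, M + 60):
  N = -7
  M = 63 + 60 = 123
  A = 62
  U = 108 − 2·(-7) − 2·62 = -2
  R = -39 − (-7) + 3·123 + 2·(-2) = 333
Policy C (N + 40):
  N = 40 + 40 = 80
  M = 63
  A = 62
  U = 108 − 2·80 − 2·62 = -176
  R = -39 − 80 + 3·63 + 2·(-176) = -282
Comparing — Policy A: R=-86, Policy B: R=333, Policy C: R=-282. Lowest is -282 (Policy C).

-282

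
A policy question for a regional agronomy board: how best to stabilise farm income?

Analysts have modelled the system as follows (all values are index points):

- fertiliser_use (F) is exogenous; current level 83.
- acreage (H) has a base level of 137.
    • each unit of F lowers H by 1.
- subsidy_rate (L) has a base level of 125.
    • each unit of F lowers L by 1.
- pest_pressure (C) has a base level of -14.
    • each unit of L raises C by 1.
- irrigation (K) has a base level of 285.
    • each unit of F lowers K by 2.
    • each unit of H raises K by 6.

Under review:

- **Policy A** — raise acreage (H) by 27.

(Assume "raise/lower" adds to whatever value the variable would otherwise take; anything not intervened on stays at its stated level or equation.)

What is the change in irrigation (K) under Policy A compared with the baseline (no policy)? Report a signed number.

162

Baseline:
  F = 83
  H = 137 − 83 = 54
  K = 285 − 2·83 + 6·54 = 443
Policy A (H + 27):
  F = 83
  H = 137 − 83 (+27 from intervention) = 81
  K = 285 − 2·83 + 6·81 = 605
Change in K: 605 − 443 = 162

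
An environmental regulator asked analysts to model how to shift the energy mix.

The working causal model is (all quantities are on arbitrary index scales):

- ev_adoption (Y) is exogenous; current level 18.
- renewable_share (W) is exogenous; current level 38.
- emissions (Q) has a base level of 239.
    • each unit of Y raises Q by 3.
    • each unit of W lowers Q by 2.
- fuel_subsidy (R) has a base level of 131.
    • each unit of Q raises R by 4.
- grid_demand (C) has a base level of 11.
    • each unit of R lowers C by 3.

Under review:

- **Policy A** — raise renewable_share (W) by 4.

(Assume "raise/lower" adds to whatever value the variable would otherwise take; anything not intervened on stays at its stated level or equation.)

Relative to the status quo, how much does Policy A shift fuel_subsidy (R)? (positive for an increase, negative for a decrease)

-32

Baseline:
  Y = 18
  W = 38
  Q = 239 + 3·18 − 2·38 = 217
  R = 131 + 4·217 = 999
Policy A (W + 4):
  Y = 18
  W = 38 + 4 = 42
  Q = 239 + 3·18 − 2·42 = 209
  R = 131 + 4·209 = 967
Change in R: 967 − 999 = -32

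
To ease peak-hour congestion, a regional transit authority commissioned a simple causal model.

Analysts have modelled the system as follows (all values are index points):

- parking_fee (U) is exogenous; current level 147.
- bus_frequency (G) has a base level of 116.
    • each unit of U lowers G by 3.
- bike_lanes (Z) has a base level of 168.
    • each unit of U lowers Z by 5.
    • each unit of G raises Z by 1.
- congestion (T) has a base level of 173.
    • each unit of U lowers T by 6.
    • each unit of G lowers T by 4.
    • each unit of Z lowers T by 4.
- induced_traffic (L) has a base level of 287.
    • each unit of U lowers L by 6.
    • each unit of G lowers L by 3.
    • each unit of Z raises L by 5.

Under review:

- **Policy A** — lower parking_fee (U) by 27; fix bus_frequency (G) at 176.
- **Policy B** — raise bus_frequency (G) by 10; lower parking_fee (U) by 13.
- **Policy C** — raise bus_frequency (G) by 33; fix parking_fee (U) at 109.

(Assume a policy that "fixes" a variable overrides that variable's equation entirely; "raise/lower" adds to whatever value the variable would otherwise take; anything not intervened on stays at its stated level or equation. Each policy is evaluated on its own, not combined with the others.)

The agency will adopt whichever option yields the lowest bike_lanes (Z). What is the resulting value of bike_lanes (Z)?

-778

Policy A (U − 27, G := 176):
  U = 147 − 27 = 120
  G = 176
  Z = 168 − 5·120 + 176 = -256
Policy B (G + 10, U − 13):
  U = 147 − 13 = 134
  G = 116 − 3·134 (+10 from intervention) = -276
  Z = 168 − 5·134 + (-276) = -778
Policy C (G + 33, U := 109):
  U = 109
  G = 116 − 3·109 (+33 from intervention) = -178
  Z = 168 − 5·109 + (-178) = -555
Comparing — Policy A: Z=-256, Policy B: Z=-778, Policy C: Z=-555. Lowest is -778 (Policy B).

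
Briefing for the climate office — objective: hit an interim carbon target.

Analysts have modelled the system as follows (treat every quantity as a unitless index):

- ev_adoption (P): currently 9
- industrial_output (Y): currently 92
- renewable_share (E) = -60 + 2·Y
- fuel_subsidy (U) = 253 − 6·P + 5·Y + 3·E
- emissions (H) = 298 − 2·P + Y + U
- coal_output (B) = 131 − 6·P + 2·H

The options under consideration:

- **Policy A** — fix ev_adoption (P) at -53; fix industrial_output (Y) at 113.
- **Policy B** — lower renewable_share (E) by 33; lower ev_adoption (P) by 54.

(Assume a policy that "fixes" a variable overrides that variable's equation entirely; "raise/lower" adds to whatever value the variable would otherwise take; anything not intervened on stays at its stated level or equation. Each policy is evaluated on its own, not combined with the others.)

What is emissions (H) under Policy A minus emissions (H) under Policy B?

415

Policy A (P := -53, Y := 113):
  P = -53
  Y = 113
  E = -60 + 2·113 = 166
  U = 253 − 6·(-53) + 5·113 + 3·166 = 1634
  H = 298 − 2·(-53) + 113 + 1634 = 2151
Policy B (E − 33, P − 54):
  P = 9 − 54 = -45
  Y = 92
  E = -60 + 2·92 (−33 from intervention) = 91
  U = 253 − 6·(-45) + 5·92 + 3·91 = 1256
  H = 298 − 2·(-45) + 92 + 1256 = 1736
H: 2151 − 1736 = 415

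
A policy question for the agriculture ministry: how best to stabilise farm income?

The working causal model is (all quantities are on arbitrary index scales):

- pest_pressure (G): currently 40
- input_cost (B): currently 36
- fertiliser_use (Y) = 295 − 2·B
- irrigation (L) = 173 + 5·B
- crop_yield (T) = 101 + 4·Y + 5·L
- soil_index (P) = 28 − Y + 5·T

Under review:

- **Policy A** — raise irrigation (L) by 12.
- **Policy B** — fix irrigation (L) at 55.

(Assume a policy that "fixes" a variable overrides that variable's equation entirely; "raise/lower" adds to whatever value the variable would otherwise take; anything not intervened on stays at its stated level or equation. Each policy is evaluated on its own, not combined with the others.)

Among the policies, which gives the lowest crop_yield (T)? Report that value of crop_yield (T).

Policy A (L + 12):
  B = 36
  Y = 295 − 2·36 = 223
  L = 173 + 5·36 (+12 from intervention) = 365
  T = 101 + 4·223 + 5·365 = 2818
Policy B (L := 55):
  B = 36
  Y = 295 − 2·36 = 223
  L = 55
  T = 101 + 4·223 + 5·55 = 1268
Comparing — Policy A: T=2818, Policy B: T=1268. Lowest is 1268 (Policy B).

1268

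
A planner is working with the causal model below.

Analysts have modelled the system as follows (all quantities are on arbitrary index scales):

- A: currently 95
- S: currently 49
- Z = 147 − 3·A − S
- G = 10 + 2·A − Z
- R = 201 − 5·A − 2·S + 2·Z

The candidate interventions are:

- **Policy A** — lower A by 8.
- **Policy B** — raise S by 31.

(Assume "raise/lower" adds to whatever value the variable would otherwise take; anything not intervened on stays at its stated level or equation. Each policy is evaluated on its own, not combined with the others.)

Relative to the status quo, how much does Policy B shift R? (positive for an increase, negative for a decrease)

-124

Baseline:
  A = 95
  S = 49
  Z = 147 − 3·95 − 49 = -187
  R = 201 − 5·95 − 2·49 + 2·(-187) = -746
Policy B (S + 31):
  A = 95
  S = 49 + 31 = 80
  Z = 147 − 3·95 − 80 = -218
  R = 201 − 5·95 − 2·80 + 2·(-218) = -870
Change in R: -870 − (-746) = -124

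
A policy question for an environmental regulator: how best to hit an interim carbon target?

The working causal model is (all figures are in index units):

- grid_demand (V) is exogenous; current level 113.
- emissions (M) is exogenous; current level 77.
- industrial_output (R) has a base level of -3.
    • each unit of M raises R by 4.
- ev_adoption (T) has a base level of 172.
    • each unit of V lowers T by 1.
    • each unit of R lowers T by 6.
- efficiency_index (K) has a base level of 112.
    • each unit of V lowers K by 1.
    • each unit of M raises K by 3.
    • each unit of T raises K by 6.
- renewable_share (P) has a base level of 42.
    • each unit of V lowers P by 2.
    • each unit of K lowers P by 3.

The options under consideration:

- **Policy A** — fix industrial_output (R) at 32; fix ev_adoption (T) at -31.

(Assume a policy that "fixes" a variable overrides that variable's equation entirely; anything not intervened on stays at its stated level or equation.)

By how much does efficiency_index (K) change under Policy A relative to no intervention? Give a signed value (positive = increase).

10440

Baseline:
  V = 113
  M = 77
  R = -3 + 4·77 = 305
  T = 172 − 113 − 6·305 = -1771
  K = 112 − 113 + 3·77 + 6·(-1771) = -10396
Policy A (R := 32, T := -31):
  V = 113
  M = 77
  R = 32
  T = -31
  K = 112 − 113 + 3·77 + 6·(-31) = 44
Change in K: 44 − (-10396) = 10440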